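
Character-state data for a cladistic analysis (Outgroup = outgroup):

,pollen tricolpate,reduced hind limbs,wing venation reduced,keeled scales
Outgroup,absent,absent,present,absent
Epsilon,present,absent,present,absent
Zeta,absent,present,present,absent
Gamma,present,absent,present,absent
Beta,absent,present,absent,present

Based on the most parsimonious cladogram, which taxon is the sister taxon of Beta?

Zeta

Character polarity is set by the outgroup: the derived state is whichever differs from the outgroup's state, so for wing venation reduced the derived state is 'absent', and for the remaining characters it is 'present'.
pollen tricolpate (derived state 'present') is shared by Epsilon and Gamma — a synapomorphy uniting that clade.
reduced hind limbs (derived state 'present') is shared by Beta and Zeta — a synapomorphy uniting that clade.
wing venation reduced: derived state 'absent' in Beta only — an autapomorphy, so it tells us nothing about relationships among taxa.
keeled scales (derived state 'present') is unique to Beta (autapomorphy; uninformative for grouping).
Most parsimonious ingroup topology: ((Epsilon,Gamma),(Zeta,Beta)).
Beta and Zeta form a cherry on this tree, so they are sister taxa.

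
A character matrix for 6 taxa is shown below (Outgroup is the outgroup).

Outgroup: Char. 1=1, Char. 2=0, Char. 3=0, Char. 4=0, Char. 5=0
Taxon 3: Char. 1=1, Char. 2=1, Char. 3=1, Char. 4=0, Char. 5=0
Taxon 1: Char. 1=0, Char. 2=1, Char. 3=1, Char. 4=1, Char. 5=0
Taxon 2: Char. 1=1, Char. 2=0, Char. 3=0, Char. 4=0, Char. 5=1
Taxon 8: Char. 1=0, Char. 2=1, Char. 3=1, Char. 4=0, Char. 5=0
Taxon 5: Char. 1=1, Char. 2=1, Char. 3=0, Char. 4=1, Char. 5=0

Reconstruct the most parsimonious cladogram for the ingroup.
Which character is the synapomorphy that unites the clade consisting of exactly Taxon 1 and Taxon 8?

Character polarity is set by the outgroup: the derived state is whichever differs from the outgroup's state, so for Char. 1 the derived state is '0', and for the remaining characters it is '1'.
Char. 1 (derived state '0') is shared by Taxon 1 and Taxon 8 — a synapomorphy uniting that clade.
Char. 2 (derived state '1') is shared by Taxon 1, Taxon 3, Taxon 5, and Taxon 8 — a synapomorphy uniting that clade.
Only Taxon 1, Taxon 3, and Taxon 8 show the derived state '1' for Char. 3, supporting them as a clade.
Char. 4 groups Taxon 1 and Taxon 5, which is incompatible with the clades supported by the remaining characters; treating it as convergent (homoplasy) costs fewer steps than any alternative tree.
Char. 5 (derived state '1') is unique to Taxon 2 (autapomorphy; uninformative for grouping).
Most parsimonious ingroup topology: (((Taxon 3,(Taxon 1,Taxon 8)),Taxon 5),Taxon 2).
The clade {Taxon 1, Taxon 8} is supported by Char. 1: its derived state '0' occurs in exactly those taxa and in no other taxon (including the outgroup).

Char. 1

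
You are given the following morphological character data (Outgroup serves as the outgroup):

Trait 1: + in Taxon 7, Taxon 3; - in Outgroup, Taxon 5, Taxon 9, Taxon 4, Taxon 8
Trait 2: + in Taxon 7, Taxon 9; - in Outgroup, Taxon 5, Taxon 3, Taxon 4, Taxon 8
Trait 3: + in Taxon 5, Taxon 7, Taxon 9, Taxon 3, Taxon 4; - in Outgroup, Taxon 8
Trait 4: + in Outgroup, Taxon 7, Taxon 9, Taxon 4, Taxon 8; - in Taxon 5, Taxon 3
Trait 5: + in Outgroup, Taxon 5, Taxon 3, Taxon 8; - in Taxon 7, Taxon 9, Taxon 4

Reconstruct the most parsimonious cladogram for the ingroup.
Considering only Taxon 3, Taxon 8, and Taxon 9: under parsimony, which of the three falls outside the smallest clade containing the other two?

Character polarity is set by the outgroup: the derived state is whichever differs from the outgroup's state, so for Trait 4, Trait 5 the derived state is '-', and for the remaining characters it is '+'.
Trait 1 groups Taxon 3 and Taxon 7, which is incompatible with the clades supported by the remaining characters; treating it as convergent (homoplasy) costs fewer steps than any alternative tree.
Trait 2: derived state '+' in Taxon 7 and Taxon 9 only — synapomorphy for {Taxon 7, Taxon 9}.
Only Taxon 3, Taxon 4, Taxon 5, Taxon 7, and Taxon 9 show the derived state '+' for Trait 3, supporting them as a clade.
Only Taxon 3 and Taxon 5 show the derived state '-' for Trait 4, supporting them as a clade.
Trait 5 (derived state '-') is shared by Taxon 4, Taxon 7, and Taxon 9 — a synapomorphy uniting that clade.
Most parsimonious ingroup topology: (((Taxon 5,Taxon 3),((Taxon 7,Taxon 9),Taxon 4)),Taxon 8).
Taxon 9 and Taxon 3 share a more recent common ancestor with each other than either does with Taxon 8, so Taxon 8 is the least closely related of the three.

Taxon 8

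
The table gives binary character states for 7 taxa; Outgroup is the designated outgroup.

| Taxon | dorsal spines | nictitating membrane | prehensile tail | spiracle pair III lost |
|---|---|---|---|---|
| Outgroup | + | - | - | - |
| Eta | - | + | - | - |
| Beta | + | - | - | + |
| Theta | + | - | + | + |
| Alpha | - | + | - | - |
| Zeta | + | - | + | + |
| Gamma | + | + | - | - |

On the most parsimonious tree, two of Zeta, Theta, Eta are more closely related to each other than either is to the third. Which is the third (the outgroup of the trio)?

Character polarity is set by the outgroup: the derived state is whichever differs from the outgroup's state, so for dorsal spines the derived state is '-', and for the remaining characters it is '+'.
dorsal spines (derived state '-') is shared by Alpha and Eta — a synapomorphy uniting that clade.
Only Alpha, Eta, and Gamma show the derived state '+' for nictitating membrane, supporting them as a clade.
prehensile tail (derived state '+') is shared by Theta and Zeta — a synapomorphy uniting that clade.
spiracle pair III lost (derived state '+') is shared by Beta, Theta, and Zeta — a synapomorphy uniting that clade.
Most parsimonious ingroup topology: (((Eta,Alpha),Gamma),(Beta,(Theta,Zeta))).
Theta and Zeta share a more recent common ancestor with each other than either does with Eta, so Eta is the least closely related of the three.

Eta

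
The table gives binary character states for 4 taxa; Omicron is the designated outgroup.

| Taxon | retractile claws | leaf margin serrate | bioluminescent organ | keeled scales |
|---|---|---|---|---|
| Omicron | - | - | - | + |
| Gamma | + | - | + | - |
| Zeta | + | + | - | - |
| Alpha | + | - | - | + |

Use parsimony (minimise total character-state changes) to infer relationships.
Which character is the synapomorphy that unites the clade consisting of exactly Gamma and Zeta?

Character polarity is set by the outgroup: the derived state is whichever differs from the outgroup's state, so for keeled scales the derived state is '-', and for the remaining characters it is '+'.
retractile claws (derived state '+') is shared by all ingroup taxa — unites the whole ingroup.
leaf margin serrate (derived state '+') is unique to Zeta (autapomorphy; uninformative for grouping).
bioluminescent organ (derived state '+') is unique to Gamma (autapomorphy; uninformative for grouping).
keeled scales: derived state '-' in Gamma and Zeta only — synapomorphy for {Gamma, Zeta}.
Most parsimonious ingroup topology: ((Gamma,Zeta),Alpha).
The clade {Gamma, Zeta} is supported by keeled scales: its derived state '-' occurs in exactly those taxa and in no other taxon (including the outgroup).

keeled scales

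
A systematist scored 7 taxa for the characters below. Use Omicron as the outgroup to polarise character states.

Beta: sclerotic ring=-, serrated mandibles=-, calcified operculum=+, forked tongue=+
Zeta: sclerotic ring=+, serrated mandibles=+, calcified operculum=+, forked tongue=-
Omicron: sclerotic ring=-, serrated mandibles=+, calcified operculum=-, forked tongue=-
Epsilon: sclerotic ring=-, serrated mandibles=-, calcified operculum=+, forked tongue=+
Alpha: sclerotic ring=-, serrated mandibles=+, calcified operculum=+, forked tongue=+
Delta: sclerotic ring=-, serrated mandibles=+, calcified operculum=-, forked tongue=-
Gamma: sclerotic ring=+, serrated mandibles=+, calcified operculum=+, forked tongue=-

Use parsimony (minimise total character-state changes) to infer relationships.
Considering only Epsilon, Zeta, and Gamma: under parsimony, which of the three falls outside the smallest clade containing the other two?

Epsilon

Character polarity is set by the outgroup: the derived state is whichever differs from the outgroup's state, so for serrated mandibles the derived state is '-', and for the remaining characters it is '+'.
Only Gamma and Zeta show the derived state '+' for sclerotic ring, supporting them as a clade.
Only Beta and Epsilon show the derived state '-' for serrated mandibles, supporting them as a clade.
Only Alpha, Beta, Epsilon, Gamma, and Zeta show the derived state '+' for calcified operculum, supporting them as a clade.
Only Alpha, Beta, and Epsilon show the derived state '+' for forked tongue, supporting them as a clade.
Most parsimonious ingroup topology: (((Gamma,Zeta),((Epsilon,Beta),Alpha)),Delta).
Zeta and Gamma share a more recent common ancestor with each other than either does with Epsilon, so Epsilon is the least closely related of the three.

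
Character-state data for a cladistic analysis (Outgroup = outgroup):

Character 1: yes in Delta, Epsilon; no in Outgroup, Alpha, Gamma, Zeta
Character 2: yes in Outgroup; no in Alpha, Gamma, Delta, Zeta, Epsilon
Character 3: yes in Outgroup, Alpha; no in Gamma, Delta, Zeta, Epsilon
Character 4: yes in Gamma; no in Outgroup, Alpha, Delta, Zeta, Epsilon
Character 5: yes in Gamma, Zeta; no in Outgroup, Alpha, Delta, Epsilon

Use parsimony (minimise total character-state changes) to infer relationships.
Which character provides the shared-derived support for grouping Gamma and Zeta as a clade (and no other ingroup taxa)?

Character 5

Character polarity is set by the outgroup: the derived state is whichever differs from the outgroup's state, so for Character 2, Character 3 the derived state is 'no', and for the remaining characters it is 'yes'.
Character 1: derived state 'yes' in Delta and Epsilon only — synapomorphy for {Delta, Epsilon}.
Character 2 (derived state 'no') is shared by all ingroup taxa — unites the whole ingroup.
Character 3 (derived state 'no') is shared by Delta, Epsilon, Gamma, and Zeta — a synapomorphy uniting that clade.
Character 4 (derived state 'yes') is unique to Gamma (autapomorphy; uninformative for grouping).
Character 5: derived state 'yes' in Gamma and Zeta only — synapomorphy for {Gamma, Zeta}.
Most parsimonious ingroup topology: (Alpha,((Gamma,Zeta),(Delta,Epsilon))).
The clade {Gamma, Zeta} is supported by Character 5: its derived state 'yes' occurs in exactly those taxa and in no other taxon (including the outgroup).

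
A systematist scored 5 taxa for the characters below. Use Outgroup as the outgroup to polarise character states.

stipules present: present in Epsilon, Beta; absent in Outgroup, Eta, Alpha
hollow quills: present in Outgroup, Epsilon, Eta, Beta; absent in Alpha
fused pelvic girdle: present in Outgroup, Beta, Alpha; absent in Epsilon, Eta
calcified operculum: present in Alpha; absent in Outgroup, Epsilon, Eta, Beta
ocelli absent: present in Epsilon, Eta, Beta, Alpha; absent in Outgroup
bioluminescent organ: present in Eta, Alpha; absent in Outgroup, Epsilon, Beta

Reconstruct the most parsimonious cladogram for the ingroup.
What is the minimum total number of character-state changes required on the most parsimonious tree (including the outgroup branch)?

7

Character polarity is set by the outgroup: the derived state is whichever differs from the outgroup's state, so for hollow quills, fused pelvic girdle the derived state is 'absent', and for the remaining characters it is 'present'.
stipules present: derived state 'present' in Beta and Epsilon only — synapomorphy for {Beta, Epsilon}.
hollow quills (derived state 'absent') is unique to Alpha (autapomorphy; uninformative for grouping).
fused pelvic girdle (state 'absent') occurs in Epsilon and Eta but conflicts with the nesting implied by the other characters — most parsimoniously interpreted as homoplasy.
calcified operculum (derived state 'present') is unique to Alpha (autapomorphy; uninformative for grouping).
ocelli absent (derived state 'present') is shared by all ingroup taxa — unites the whole ingroup.
Only Alpha and Eta show the derived state 'present' for bioluminescent organ, supporting them as a clade.
Most parsimonious ingroup topology: ((Epsilon,Beta),(Eta,Alpha)).
Changes per character on this tree: stipules present: 1; hollow quills: 1; fused pelvic girdle: 2; calcified operculum: 1; ocelli absent: 1; bioluminescent organ: 1.
Total = 7.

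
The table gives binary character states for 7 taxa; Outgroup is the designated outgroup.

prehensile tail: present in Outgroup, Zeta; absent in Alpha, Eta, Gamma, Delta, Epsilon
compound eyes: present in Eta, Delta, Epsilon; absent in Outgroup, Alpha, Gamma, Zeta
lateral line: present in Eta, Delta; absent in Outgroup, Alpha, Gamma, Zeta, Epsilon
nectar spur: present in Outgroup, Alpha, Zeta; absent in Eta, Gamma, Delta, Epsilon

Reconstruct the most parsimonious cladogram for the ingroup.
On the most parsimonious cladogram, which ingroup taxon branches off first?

Zeta

Character polarity is set by the outgroup: the derived state is whichever differs from the outgroup's state, so for prehensile tail, nectar spur the derived state is 'absent', and for the remaining characters it is 'present'.
prehensile tail (derived state 'absent') is shared by Alpha, Delta, Epsilon, Eta, and Gamma — a synapomorphy uniting that clade.
compound eyes: derived state 'present' in Delta, Epsilon, and Eta only — synapomorphy for {Delta, Epsilon, Eta}.
Only Delta and Eta show the derived state 'present' for lateral line, supporting them as a clade.
nectar spur: derived state 'absent' in Delta, Epsilon, Eta, and Gamma only — synapomorphy for {Delta, Epsilon, Eta, Gamma}.
Most parsimonious ingroup topology: ((Alpha,(((Eta,Delta),Epsilon),Gamma)),Zeta).
Zeta is sister to the clade containing all other ingroup taxa, so it is the earliest-diverging (most basal) ingroup lineage.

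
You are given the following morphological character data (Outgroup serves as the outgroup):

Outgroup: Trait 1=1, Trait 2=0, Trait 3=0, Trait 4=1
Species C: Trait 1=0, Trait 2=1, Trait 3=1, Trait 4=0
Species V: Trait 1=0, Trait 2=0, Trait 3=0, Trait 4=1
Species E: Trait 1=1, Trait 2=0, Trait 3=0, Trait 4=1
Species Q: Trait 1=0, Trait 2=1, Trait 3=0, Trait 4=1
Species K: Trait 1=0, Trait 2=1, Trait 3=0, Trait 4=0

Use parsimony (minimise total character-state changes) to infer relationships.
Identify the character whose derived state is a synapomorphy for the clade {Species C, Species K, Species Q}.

Character polarity is set by the outgroup: the derived state is whichever differs from the outgroup's state, so for Trait 1, Trait 4 the derived state is '0', and for the remaining characters it is '1'.
Trait 1 (derived state '0') is shared by Species C, Species K, Species Q, and Species V — a synapomorphy uniting that clade.
Only Species C, Species K, and Species Q show the derived state '1' for Trait 2, supporting them as a clade.
Trait 3 (derived state '1') is unique to Species C (autapomorphy; uninformative for grouping).
Trait 4: derived state '0' in Species C and Species K only — synapomorphy for {Species C, Species K}.
Most parsimonious ingroup topology: ((((Species C,Species K),Species Q),Species V),Species E).
The clade {Species C, Species K, Species Q} is supported by Trait 2: its derived state '1' occurs in exactly those taxa and in no other taxon (including the outgroup).

Trait 2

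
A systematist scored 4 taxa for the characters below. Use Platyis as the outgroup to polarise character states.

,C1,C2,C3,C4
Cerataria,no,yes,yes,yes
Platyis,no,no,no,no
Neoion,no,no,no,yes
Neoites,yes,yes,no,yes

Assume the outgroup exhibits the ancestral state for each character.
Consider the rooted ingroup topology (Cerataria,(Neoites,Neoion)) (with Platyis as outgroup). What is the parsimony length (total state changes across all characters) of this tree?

Map each character onto (Cerataria,(Neoites,Neoion)) (rooted by Platyis) and count the minimum state changes it requires (Fitch parsimony):
C1: 1; C2: 2; C3: 1; C4: 1.
Total tree length = 5.

5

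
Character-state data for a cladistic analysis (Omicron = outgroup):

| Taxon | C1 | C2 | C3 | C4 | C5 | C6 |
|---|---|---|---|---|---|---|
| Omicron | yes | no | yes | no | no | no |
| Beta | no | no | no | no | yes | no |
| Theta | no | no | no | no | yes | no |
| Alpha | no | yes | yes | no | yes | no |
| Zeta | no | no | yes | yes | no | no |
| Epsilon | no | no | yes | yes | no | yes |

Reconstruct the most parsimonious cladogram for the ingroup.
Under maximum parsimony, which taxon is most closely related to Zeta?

Character polarity is set by the outgroup: the derived state is whichever differs from the outgroup's state, so for C1, C3 the derived state is 'no', and for the remaining characters it is 'yes'.
C1 (derived state 'no') is shared by all ingroup taxa — unites the whole ingroup.
C2: derived state 'yes' in Alpha only — an autapomorphy, so it tells us nothing about relationships among taxa.
C3 (derived state 'no') is shared by Beta and Theta — a synapomorphy uniting that clade.
C4 (derived state 'yes') is shared by Epsilon and Zeta — a synapomorphy uniting that clade.
C5 (derived state 'yes') is shared by Alpha, Beta, and Theta — a synapomorphy uniting that clade.
C6: derived state 'yes' in Epsilon only — an autapomorphy, so it tells us nothing about relationships among taxa.
Most parsimonious ingroup topology: (((Beta,Theta),Alpha),(Zeta,Epsilon)).
Zeta and Epsilon form a cherry on this tree, so they are sister taxa.

Epsilon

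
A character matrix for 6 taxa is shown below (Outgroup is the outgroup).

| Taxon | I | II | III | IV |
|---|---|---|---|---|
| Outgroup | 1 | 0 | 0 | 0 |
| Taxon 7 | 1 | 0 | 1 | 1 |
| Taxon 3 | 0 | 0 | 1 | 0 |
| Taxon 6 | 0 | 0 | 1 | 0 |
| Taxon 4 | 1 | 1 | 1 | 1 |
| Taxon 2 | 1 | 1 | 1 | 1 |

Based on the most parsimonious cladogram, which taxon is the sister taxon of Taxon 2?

Character polarity is set by the outgroup: the derived state is whichever differs from the outgroup's state, so for I the derived state is '0', and for the remaining characters it is '1'.
I: derived state '0' in Taxon 3 and Taxon 6 only — synapomorphy for {Taxon 3, Taxon 6}.
II: derived state '1' in Taxon 2 and Taxon 4 only — synapomorphy for {Taxon 2, Taxon 4}.
III (derived state '1') is shared by all ingroup taxa — unites the whole ingroup.
Only Taxon 2, Taxon 4, and Taxon 7 show the derived state '1' for IV, supporting them as a clade.
Most parsimonious ingroup topology: ((Taxon 7,(Taxon 4,Taxon 2)),(Taxon 3,Taxon 6)).
Taxon 2 and Taxon 4 form a cherry on this tree, so they are sister taxa.

Taxon 4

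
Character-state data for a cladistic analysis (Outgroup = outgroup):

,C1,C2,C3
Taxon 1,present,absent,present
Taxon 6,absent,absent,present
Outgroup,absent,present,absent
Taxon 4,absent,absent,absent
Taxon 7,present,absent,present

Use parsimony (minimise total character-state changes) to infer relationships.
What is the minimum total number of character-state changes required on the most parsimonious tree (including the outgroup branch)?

3

Character polarity is set by the outgroup: the derived state is whichever differs from the outgroup's state, so for C2 the derived state is 'absent', and for the remaining characters it is 'present'.
Only Taxon 1 and Taxon 7 show the derived state 'present' for C1, supporting them as a clade.
C2 (derived state 'absent') is shared by all ingroup taxa — unites the whole ingroup.
Only Taxon 1, Taxon 6, and Taxon 7 show the derived state 'present' for C3, supporting them as a clade.
Most parsimonious ingroup topology: ((Taxon 6,(Taxon 1,Taxon 7)),Taxon 4).
Changes per character on this tree: C1: 1; C2: 1; C3: 1.
Total = 3.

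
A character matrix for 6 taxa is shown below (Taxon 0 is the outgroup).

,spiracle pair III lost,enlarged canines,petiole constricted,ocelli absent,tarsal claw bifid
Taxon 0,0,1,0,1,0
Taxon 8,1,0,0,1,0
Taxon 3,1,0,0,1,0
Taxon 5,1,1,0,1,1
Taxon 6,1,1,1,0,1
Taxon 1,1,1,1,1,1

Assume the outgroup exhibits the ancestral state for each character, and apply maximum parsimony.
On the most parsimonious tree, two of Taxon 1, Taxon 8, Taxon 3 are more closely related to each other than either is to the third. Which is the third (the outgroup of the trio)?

Character polarity is set by the outgroup: the derived state is whichever differs from the outgroup's state, so for enlarged canines, ocelli absent the derived state is '0', and for the remaining characters it is '1'.
spiracle pair III lost (derived state '1') is shared by all ingroup taxa — unites the whole ingroup.
Only Taxon 3 and Taxon 8 show the derived state '0' for enlarged canines, supporting them as a clade.
petiole constricted (derived state '1') is shared by Taxon 1 and Taxon 6 — a synapomorphy uniting that clade.
ocelli absent (derived state '0') is unique to Taxon 6 (autapomorphy; uninformative for grouping).
Only Taxon 1, Taxon 5, and Taxon 6 show the derived state '1' for tarsal claw bifid, supporting them as a clade.
Most parsimonious ingroup topology: ((Taxon 8,Taxon 3),(Taxon 5,(Taxon 6,Taxon 1))).
Taxon 3 and Taxon 8 share a more recent common ancestor with each other than either does with Taxon 1, so Taxon 1 is the least closely related of the three.

Taxon 1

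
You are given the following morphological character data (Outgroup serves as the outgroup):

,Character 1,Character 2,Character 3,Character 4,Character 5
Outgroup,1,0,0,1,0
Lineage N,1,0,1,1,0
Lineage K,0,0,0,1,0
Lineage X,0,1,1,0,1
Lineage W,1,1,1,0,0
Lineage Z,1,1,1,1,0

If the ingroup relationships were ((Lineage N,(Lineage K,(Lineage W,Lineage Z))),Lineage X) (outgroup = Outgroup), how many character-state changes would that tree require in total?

Map each character onto ((Lineage N,(Lineage K,(Lineage W,Lineage Z))),Lineage X) (rooted by Outgroup) and count the minimum state changes it requires (Fitch parsimony):
Character 1: 2; Character 2: 2; Character 3: 2; Character 4: 2; Character 5: 1.
Total tree length = 9.

9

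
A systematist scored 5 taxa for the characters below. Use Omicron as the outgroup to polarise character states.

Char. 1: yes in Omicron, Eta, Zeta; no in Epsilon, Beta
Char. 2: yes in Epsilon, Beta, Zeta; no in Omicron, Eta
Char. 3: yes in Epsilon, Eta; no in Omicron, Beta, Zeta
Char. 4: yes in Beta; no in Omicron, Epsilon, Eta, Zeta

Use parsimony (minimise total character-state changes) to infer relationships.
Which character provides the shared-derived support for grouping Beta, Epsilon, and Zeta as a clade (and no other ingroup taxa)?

Char. 2

Character polarity is set by the outgroup: the derived state is whichever differs from the outgroup's state, so for Char. 1 the derived state is 'no', and for the remaining characters it is 'yes'.
Char. 1 (derived state 'no') is shared by Beta and Epsilon — a synapomorphy uniting that clade.
Char. 2: derived state 'yes' in Beta, Epsilon, and Zeta only — synapomorphy for {Beta, Epsilon, Zeta}.
Char. 3 (state 'yes') occurs in Epsilon and Eta but conflicts with the nesting implied by the other characters — most parsimoniously interpreted as homoplasy.
Char. 4 (derived state 'yes') is unique to Beta (autapomorphy; uninformative for grouping).
Most parsimonious ingroup topology: (((Epsilon,Beta),Zeta),Eta).
The clade {Beta, Epsilon, Zeta} is supported by Char. 2: its derived state 'yes' occurs in exactly those taxa and in no other taxon (including the outgroup).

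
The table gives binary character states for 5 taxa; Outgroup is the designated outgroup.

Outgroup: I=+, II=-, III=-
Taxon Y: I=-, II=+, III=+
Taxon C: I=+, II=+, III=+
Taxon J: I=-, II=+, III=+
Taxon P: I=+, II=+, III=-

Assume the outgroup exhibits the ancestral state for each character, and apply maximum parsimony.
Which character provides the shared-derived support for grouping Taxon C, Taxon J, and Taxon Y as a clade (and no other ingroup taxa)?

III

Character polarity is set by the outgroup: the derived state is whichever differs from the outgroup's state, so for I the derived state is '-', and for the remaining characters it is '+'.
I (derived state '-') is shared by Taxon J and Taxon Y — a synapomorphy uniting that clade.
II (derived state '+') is shared by all ingroup taxa — unites the whole ingroup.
III (derived state '+') is shared by Taxon C, Taxon J, and Taxon Y — a synapomorphy uniting that clade.
Most parsimonious ingroup topology: (((Taxon Y,Taxon J),Taxon C),Taxon P).
The clade {Taxon C, Taxon J, Taxon Y} is supported by III: its derived state '+' occurs in exactly those taxa and in no other taxon (including the outgroup).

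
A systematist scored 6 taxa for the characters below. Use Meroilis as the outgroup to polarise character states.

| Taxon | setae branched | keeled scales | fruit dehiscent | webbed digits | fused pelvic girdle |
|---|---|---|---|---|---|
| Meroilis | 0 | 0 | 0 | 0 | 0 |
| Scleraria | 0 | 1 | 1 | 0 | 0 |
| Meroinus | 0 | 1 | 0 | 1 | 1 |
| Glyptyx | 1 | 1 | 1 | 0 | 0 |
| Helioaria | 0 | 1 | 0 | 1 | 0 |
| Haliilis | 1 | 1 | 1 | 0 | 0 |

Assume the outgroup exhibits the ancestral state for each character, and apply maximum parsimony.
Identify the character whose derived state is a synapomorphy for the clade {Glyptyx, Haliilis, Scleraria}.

fruit dehiscent

The outgroup has state '0' for every character, so '1' is the derived state throughout.
setae branched: derived state '1' in Glyptyx and Haliilis only — synapomorphy for {Glyptyx, Haliilis}.
keeled scales (derived state '1') is shared by all ingroup taxa — unites the whole ingroup.
Only Glyptyx, Haliilis, and Scleraria show the derived state '1' for fruit dehiscent, supporting them as a clade.
Only Helioaria and Meroinus show the derived state '1' for webbed digits, supporting them as a clade.
fused pelvic girdle: derived state '1' in Meroinus only — an autapomorphy, so it tells us nothing about relationships among taxa.
Most parsimonious ingroup topology: ((Scleraria,(Glyptyx,Haliilis)),(Meroinus,Helioaria)).
The clade {Glyptyx, Haliilis, Scleraria} is supported by fruit dehiscent: its derived state '1' occurs in exactly those taxa and in no other taxon (including the outgroup).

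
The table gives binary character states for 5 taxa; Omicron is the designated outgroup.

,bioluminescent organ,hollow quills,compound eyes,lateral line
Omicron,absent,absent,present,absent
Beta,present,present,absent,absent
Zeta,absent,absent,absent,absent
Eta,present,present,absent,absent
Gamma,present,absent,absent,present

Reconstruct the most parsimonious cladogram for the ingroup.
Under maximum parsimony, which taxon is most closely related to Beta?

Character polarity is set by the outgroup: the derived state is whichever differs from the outgroup's state, so for compound eyes the derived state is 'absent', and for the remaining characters it is 'present'.
bioluminescent organ: derived state 'present' in Beta, Eta, and Gamma only — synapomorphy for {Beta, Eta, Gamma}.
Only Beta and Eta show the derived state 'present' for hollow quills, supporting them as a clade.
compound eyes (derived state 'absent') is shared by all ingroup taxa — unites the whole ingroup.
lateral line: derived state 'present' in Gamma only — an autapomorphy, so it tells us nothing about relationships among taxa.
Most parsimonious ingroup topology: (((Beta,Eta),Gamma),Zeta).
Beta and Eta form a cherry on this tree, so they are sister taxa.

Eta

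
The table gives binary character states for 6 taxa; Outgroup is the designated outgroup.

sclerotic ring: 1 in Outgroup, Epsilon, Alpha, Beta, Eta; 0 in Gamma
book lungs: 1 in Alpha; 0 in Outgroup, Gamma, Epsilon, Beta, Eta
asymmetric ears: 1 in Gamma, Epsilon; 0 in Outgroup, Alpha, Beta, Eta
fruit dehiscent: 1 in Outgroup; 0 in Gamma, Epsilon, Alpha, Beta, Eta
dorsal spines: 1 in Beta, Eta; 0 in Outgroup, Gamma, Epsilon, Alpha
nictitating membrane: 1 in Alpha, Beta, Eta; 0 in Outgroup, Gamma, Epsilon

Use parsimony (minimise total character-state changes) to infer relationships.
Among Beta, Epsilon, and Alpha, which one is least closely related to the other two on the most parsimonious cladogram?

Epsilon

Character polarity is set by the outgroup: the derived state is whichever differs from the outgroup's state, so for sclerotic ring, fruit dehiscent the derived state is '0', and for the remaining characters it is '1'.
sclerotic ring (derived state '0') is unique to Gamma (autapomorphy; uninformative for grouping).
book lungs: derived state '1' in Alpha only — an autapomorphy, so it tells us nothing about relationships among taxa.
asymmetric ears: derived state '1' in Epsilon and Gamma only — synapomorphy for {Epsilon, Gamma}.
All ingroup taxa share the derived state '0' for fruit dehiscent; it defines the ingroup but does not resolve relationships within it.
dorsal spines (derived state '1') is shared by Beta and Eta — a synapomorphy uniting that clade.
nictitating membrane (derived state '1') is shared by Alpha, Beta, and Eta — a synapomorphy uniting that clade.
Most parsimonious ingroup topology: ((Gamma,Epsilon),(Alpha,(Beta,Eta))).
Beta and Alpha share a more recent common ancestor with each other than either does with Epsilon, so Epsilon is the least closely related of the three.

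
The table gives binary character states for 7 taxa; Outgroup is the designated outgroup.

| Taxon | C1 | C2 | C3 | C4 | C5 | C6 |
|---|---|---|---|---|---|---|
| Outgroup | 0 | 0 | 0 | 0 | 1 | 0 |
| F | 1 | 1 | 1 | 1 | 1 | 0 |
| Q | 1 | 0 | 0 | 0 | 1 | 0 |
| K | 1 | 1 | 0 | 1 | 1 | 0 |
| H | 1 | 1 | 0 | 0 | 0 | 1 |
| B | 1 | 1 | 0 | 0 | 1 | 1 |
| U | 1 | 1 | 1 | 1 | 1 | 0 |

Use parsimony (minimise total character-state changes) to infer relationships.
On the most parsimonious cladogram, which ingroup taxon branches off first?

Character polarity is set by the outgroup: the derived state is whichever differs from the outgroup's state, so for C5 the derived state is '0', and for the remaining characters it is '1'.
All ingroup taxa share the derived state '1' for C1; it defines the ingroup but does not resolve relationships within it.
C2: derived state '1' in B, F, H, K, and U only — synapomorphy for {B, F, H, K, U}.
C3 (derived state '1') is shared by F and U — a synapomorphy uniting that clade.
Only F, K, and U show the derived state '1' for C4, supporting them as a clade.
C5: derived state '0' in H only — an autapomorphy, so it tells us nothing about relationships among taxa.
C6: derived state '1' in B and H only — synapomorphy for {B, H}.
Most parsimonious ingroup topology: ((((F,U),K),(H,B)),Q).
Q is sister to the clade containing all other ingroup taxa, so it is the earliest-diverging (most basal) ingroup lineage.

Q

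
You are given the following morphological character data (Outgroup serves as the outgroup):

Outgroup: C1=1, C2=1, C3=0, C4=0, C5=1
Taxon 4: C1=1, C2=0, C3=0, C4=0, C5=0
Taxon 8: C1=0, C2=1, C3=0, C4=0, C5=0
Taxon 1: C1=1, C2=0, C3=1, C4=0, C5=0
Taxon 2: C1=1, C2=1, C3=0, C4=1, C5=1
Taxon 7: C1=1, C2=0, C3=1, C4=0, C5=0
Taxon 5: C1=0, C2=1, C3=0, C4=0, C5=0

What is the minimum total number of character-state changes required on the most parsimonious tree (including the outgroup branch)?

5

Character polarity is set by the outgroup: the derived state is whichever differs from the outgroup's state, so for C1, C2, C5 the derived state is '0', and for the remaining characters it is '1'.
C1: derived state '0' in Taxon 5 and Taxon 8 only — synapomorphy for {Taxon 5, Taxon 8}.
C2 (derived state '0') is shared by Taxon 1, Taxon 4, and Taxon 7 — a synapomorphy uniting that clade.
Only Taxon 1 and Taxon 7 show the derived state '1' for C3, supporting them as a clade.
C4: derived state '1' in Taxon 2 only — an autapomorphy, so it tells us nothing about relationships among taxa.
C5 (derived state '0') is shared by Taxon 1, Taxon 4, Taxon 5, Taxon 7, and Taxon 8 — a synapomorphy uniting that clade.
Most parsimonious ingroup topology: (((Taxon 4,(Taxon 1,Taxon 7)),(Taxon 8,Taxon 5)),Taxon 2).
Changes per character on this tree: C1: 1; C2: 1; C3: 1; C4: 1; C5: 1.
Total = 5.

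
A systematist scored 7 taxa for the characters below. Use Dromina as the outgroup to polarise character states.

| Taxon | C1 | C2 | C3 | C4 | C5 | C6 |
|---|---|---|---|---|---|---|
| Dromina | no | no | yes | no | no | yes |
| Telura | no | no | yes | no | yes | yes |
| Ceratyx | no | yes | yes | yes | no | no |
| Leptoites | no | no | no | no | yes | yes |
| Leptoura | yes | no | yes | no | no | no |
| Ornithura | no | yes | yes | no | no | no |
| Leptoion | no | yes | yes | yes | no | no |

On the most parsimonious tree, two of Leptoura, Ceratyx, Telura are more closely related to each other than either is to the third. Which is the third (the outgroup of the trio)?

Character polarity is set by the outgroup: the derived state is whichever differs from the outgroup's state, so for C3, C6 the derived state is 'no', and for the remaining characters it is 'yes'.
C1 (derived state 'yes') is unique to Leptoura (autapomorphy; uninformative for grouping).
C2: derived state 'yes' in Ceratyx, Leptoion, and Ornithura only — synapomorphy for {Ceratyx, Leptoion, Ornithura}.
C3: derived state 'no' in Leptoites only — an autapomorphy, so it tells us nothing about relationships among taxa.
Only Ceratyx and Leptoion show the derived state 'yes' for C4, supporting them as a clade.
C5: derived state 'yes' in Leptoites and Telura only — synapomorphy for {Leptoites, Telura}.
C6: derived state 'no' in Ceratyx, Leptoion, Leptoura, and Ornithura only — synapomorphy for {Ceratyx, Leptoion, Leptoura, Ornithura}.
Most parsimonious ingroup topology: ((Telura,Leptoites),(((Ceratyx,Leptoion),Ornithura),Leptoura)).
Leptoura and Ceratyx share a more recent common ancestor with each other than either does with Telura, so Telura is the least closely related of the three.

Telura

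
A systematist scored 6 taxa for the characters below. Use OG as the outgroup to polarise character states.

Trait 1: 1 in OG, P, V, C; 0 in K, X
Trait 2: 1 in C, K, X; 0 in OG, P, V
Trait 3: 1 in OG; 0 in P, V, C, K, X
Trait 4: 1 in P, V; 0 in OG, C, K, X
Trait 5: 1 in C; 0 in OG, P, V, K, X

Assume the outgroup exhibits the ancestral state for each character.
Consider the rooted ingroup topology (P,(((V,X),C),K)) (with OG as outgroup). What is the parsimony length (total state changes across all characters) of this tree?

8

Map each character onto (P,(((V,X),C),K)) (rooted by OG) and count the minimum state changes it requires (Fitch parsimony):
Trait 1: 2; Trait 2: 2; Trait 3: 1; Trait 4: 2; Trait 5: 1.
Total tree length = 8.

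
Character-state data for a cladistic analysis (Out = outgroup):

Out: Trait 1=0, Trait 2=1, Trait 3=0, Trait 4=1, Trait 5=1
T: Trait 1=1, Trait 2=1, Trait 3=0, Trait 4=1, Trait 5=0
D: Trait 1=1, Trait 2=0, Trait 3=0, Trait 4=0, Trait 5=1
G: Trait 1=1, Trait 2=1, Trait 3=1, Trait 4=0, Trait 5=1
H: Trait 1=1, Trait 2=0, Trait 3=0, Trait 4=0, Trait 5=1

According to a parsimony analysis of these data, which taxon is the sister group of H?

Character polarity is set by the outgroup: the derived state is whichever differs from the outgroup's state, so for Trait 2, Trait 4, Trait 5 the derived state is '0', and for the remaining characters it is '1'.
All ingroup taxa share the derived state '1' for Trait 1; it defines the ingroup but does not resolve relationships within it.
Only D and H show the derived state '0' for Trait 2, supporting them as a clade.
Trait 3 (derived state '1') is unique to G (autapomorphy; uninformative for grouping).
Only D, G, and H show the derived state '0' for Trait 4, supporting them as a clade.
Trait 5: derived state '0' in T only — an autapomorphy, so it tells us nothing about relationships among taxa.
Most parsimonious ingroup topology: (T,((D,H),G)).
H and D form a cherry on this tree, so they are sister taxa.

D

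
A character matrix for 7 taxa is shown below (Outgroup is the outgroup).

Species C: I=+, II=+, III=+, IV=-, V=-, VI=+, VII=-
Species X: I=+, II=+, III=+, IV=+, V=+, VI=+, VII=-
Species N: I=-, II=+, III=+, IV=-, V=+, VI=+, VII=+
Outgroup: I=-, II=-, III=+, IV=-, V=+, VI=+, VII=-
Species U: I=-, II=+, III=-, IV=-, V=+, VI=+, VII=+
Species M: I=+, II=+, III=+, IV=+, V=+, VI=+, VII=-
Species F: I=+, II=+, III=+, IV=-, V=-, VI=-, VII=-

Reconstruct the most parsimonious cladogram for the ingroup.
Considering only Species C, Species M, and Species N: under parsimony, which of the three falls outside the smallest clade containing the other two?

Species N

Character polarity is set by the outgroup: the derived state is whichever differs from the outgroup's state, so for III, V, VI the derived state is '-', and for the remaining characters it is '+'.
I (derived state '+') is shared by Species C, Species F, Species M, and Species X — a synapomorphy uniting that clade.
II (derived state '+') is shared by all ingroup taxa — unites the whole ingroup.
III (derived state '-') is unique to Species U (autapomorphy; uninformative for grouping).
IV: derived state '+' in Species M and Species X only — synapomorphy for {Species M, Species X}.
V (derived state '-') is shared by Species C and Species F — a synapomorphy uniting that clade.
VI: derived state '-' in Species F only — an autapomorphy, so it tells us nothing about relationships among taxa.
VII (derived state '+') is shared by Species N and Species U — a synapomorphy uniting that clade.
Most parsimonious ingroup topology: ((Species N,Species U),((Species M,Species X),(Species C,Species F))).
Species M and Species C share a more recent common ancestor with each other than either does with Species N, so Species N is the least closely related of the three.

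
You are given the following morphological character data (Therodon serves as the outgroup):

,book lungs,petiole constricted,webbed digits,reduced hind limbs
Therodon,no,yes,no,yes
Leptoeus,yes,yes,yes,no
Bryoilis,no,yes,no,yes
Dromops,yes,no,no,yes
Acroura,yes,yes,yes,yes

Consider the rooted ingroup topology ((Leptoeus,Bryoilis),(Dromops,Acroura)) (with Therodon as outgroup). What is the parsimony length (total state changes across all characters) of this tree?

Map each character onto ((Leptoeus,Bryoilis),(Dromops,Acroura)) (rooted by Therodon) and count the minimum state changes it requires (Fitch parsimony):
book lungs: 2; petiole constricted: 1; webbed digits: 2; reduced hind limbs: 1.
Total tree length = 6.

6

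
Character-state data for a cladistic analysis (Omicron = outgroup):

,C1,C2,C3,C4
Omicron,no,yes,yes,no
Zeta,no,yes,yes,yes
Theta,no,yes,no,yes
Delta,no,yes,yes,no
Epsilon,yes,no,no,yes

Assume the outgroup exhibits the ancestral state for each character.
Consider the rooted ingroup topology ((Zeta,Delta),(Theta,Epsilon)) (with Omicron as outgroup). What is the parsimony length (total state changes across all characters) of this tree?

Map each character onto ((Zeta,Delta),(Theta,Epsilon)) (rooted by Omicron) and count the minimum state changes it requires (Fitch parsimony):
C1: 1; C2: 1; C3: 1; C4: 2.
Total tree length = 5.

5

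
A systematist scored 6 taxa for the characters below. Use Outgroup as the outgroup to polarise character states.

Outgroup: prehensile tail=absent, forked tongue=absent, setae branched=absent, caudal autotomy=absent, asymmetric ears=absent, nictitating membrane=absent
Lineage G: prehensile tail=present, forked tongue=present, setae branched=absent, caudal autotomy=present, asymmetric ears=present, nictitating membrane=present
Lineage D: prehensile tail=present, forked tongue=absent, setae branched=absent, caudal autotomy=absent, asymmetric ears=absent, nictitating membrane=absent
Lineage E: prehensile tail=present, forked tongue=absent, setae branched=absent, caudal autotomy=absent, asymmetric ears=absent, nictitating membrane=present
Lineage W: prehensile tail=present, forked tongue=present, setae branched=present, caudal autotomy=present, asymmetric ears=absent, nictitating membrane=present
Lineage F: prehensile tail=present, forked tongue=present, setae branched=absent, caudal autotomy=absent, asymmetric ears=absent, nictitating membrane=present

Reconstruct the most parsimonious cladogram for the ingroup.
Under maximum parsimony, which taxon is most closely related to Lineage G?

The outgroup has state 'absent' for every character, so 'present' is the derived state throughout.
All ingroup taxa share the derived state 'present' for prehensile tail; it defines the ingroup but does not resolve relationships within it.
Only Lineage F, Lineage G, and Lineage W show the derived state 'present' for forked tongue, supporting them as a clade.
setae branched (derived state 'present') is unique to Lineage W (autapomorphy; uninformative for grouping).
caudal autotomy (derived state 'present') is shared by Lineage G and Lineage W — a synapomorphy uniting that clade.
asymmetric ears (derived state 'present') is unique to Lineage G (autapomorphy; uninformative for grouping).
Only Lineage E, Lineage F, Lineage G, and Lineage W show the derived state 'present' for nictitating membrane, supporting them as a clade.
Most parsimonious ingroup topology: ((((Lineage G,Lineage W),Lineage F),Lineage E),Lineage D).
Lineage G and Lineage W form a cherry on this tree, so they are sister taxa.

Lineage W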